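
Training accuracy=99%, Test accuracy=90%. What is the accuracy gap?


Gap = train_accuracy - test_accuracy
= 99 - 90
= 9%
This moderate gap may indicate mild overfitting.

9


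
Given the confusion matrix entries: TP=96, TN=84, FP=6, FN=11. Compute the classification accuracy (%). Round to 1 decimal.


Accuracy = (TP + TN) / (TP + TN + FP + FN) * 100
= (96 + 84) / (96 + 84 + 6 + 11)
= 180 / 197
= 0.9137
= 91.4%

91.4


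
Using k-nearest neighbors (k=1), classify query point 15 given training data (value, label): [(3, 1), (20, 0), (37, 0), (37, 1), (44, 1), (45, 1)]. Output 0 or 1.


Distances from query 15:
Point 20 (class 0): distance = 5
K=1 nearest neighbors: classes = [0]
Votes for class 1: 0 / 1
Majority vote => class 0

0


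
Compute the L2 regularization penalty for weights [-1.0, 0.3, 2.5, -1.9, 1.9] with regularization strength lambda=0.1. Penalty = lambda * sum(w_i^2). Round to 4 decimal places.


Squaring each weight:
(-1.0)^2 = 1.0
0.3^2 = 0.09
2.5^2 = 6.25
(-1.9)^2 = 3.61
1.9^2 = 3.61
Sum of squares = 14.56
Penalty = 0.1 * 14.56 = 1.4560

1.4560


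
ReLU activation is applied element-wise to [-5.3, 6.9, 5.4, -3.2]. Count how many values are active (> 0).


ReLU(x) = max(0, x) for each element:
ReLU(-5.3) = 0
ReLU(6.9) = 6.9
ReLU(5.4) = 5.4
ReLU(-3.2) = 0
Active neurons (>0): 2

2


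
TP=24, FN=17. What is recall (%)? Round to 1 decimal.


Recall = TP / (TP + FN) * 100
= 24 / (24 + 17)
= 24 / 41
= 0.5854
= 58.5%

58.5


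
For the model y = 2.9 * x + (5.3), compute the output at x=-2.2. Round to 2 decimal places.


y = 2.9 * -2.2 + (5.3)
= -6.38 + (5.3)
= -1.08

-1.08


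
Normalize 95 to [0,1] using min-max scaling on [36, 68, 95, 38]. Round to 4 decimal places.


Min = 36, Max = 95
Range = 95 - 36 = 59
Scaled = (x - min) / (max - min)
= (95 - 36) / 59
= 59 / 59
= 1.0000

1.0000


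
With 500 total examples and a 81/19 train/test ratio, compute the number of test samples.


Train samples = 500 * 81% = 405
Test samples = 500 - 405
= 95

95


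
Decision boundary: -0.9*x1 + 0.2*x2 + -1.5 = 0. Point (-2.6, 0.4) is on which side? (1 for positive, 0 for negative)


Compute -0.9 * -2.6 + 0.2 * 0.4 + -1.5
= 2.34 + 0.08 + -1.5
= 0.92
Since 0.92 >= 0, the point is on the positive side.

1


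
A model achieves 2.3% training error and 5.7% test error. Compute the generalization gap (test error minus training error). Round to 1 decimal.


Generalization gap = test_error - train_error
= 5.7 - 2.3
= 3.4%
A moderate gap.

3.4


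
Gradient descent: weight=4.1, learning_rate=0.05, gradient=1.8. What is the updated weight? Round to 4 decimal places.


w_new = w_old - lr * gradient
= 4.1 - 0.05 * 1.8
= 4.1 - (0.09)
= 4.0100

4.0100


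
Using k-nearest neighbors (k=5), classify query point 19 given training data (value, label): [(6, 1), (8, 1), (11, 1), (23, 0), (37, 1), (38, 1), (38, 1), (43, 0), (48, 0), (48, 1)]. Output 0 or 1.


Distances from query 19:
Point 23 (class 0): distance = 4
Point 11 (class 1): distance = 8
Point 8 (class 1): distance = 11
Point 6 (class 1): distance = 13
Point 37 (class 1): distance = 18
K=5 nearest neighbors: classes = [0, 1, 1, 1, 1]
Votes for class 1: 4 / 5
Majority vote => class 1

1


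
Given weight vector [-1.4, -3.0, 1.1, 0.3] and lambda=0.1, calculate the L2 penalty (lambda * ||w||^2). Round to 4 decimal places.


Squaring each weight:
(-1.4)^2 = 1.96
(-3.0)^2 = 9.0
1.1^2 = 1.21
0.3^2 = 0.09
Sum of squares = 12.26
Penalty = 0.1 * 12.26 = 1.2260

1.2260


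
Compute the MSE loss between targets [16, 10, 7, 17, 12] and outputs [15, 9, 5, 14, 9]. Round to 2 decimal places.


Differences: [1, 1, 2, 3, 3]
Squared errors: [1, 1, 4, 9, 9]
Sum of squared errors = 24
MSE = 24 / 5 = 4.80

4.80


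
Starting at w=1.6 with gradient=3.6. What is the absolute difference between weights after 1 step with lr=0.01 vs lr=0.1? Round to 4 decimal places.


With lr=0.01: w_new = 1.6 - 0.01 * 3.6 = 1.564
With lr=0.1: w_new = 1.6 - 0.1 * 3.6 = 1.24
Absolute difference = |1.564 - 1.24|
= 0.3240

0.3240


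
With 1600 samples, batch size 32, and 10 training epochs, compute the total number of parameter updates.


Iterations per epoch = 1600 / 32 = 50
Total updates = iterations_per_epoch * epochs
= 50 * 10
= 500

500


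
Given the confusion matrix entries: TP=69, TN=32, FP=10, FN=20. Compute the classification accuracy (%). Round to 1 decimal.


Accuracy = (TP + TN) / (TP + TN + FP + FN) * 100
= (69 + 32) / (69 + 32 + 10 + 20)
= 101 / 131
= 0.771
= 77.1%

77.1


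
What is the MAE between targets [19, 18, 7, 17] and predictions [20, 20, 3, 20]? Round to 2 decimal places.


Absolute errors: [1, 2, 4, 3]
Sum of absolute errors = 10
MAE = 10 / 4 = 2.50

2.50


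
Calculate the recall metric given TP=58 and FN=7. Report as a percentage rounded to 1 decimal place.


Recall = TP / (TP + FN) * 100
= 58 / (58 + 7)
= 58 / 65
= 0.8923
= 89.2%

89.2


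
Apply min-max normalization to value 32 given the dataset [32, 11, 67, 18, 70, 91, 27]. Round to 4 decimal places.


Min = 11, Max = 91
Range = 91 - 11 = 80
Scaled = (x - min) / (max - min)
= (32 - 11) / 80
= 21 / 80
= 0.2625

0.2625


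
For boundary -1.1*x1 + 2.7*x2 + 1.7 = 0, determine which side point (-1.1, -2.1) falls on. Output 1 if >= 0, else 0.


Compute -1.1 * -1.1 + 2.7 * -2.1 + 1.7
= 1.21 + -5.67 + 1.7
= -2.76
Since -2.76 < 0, the point is on the negative side.

0


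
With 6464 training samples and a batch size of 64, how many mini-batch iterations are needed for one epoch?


Iterations per epoch = dataset_size / batch_size
= 6464 / 64
= 101

101


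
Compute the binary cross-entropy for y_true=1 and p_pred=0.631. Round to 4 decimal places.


For y=1: Loss = -log(p)
= -log(0.631)
= -(-0.4604)
= 0.4604

0.4604


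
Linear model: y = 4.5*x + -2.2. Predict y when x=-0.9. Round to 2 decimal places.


y = 4.5 * -0.9 + (-2.2)
= -4.05 + (-2.2)
= -6.25

-6.25


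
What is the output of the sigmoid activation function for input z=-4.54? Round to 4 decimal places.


sigmoid(z) = 1 / (1 + exp(-z))
exp(-(-4.54)) = exp(4.54) = 93.6908
1 + 93.6908 = 94.6908
1 / 94.6908 = 0.0106

0.0106


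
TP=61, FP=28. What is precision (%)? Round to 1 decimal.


Precision = TP / (TP + FP) * 100
= 61 / (61 + 28)
= 61 / 89
= 0.6854
= 68.5%

68.5


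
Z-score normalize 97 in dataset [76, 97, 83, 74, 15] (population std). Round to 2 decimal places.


Mean = (76 + 97 + 83 + 74 + 15) / 5 = 69.0
Variance = sum((x_i - mean)^2) / n = 794.0
Std = sqrt(794.0) = 28.178
Z = (x - mean) / std
= (97 - 69.0) / 28.178
= 28.0 / 28.178
= 0.99

0.99


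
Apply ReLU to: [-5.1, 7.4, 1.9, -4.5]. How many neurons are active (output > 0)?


ReLU(x) = max(0, x) for each element:
ReLU(-5.1) = 0
ReLU(7.4) = 7.4
ReLU(1.9) = 1.9
ReLU(-4.5) = 0
Active neurons (>0): 2

2


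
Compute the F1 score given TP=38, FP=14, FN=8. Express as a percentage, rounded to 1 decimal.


Precision = TP / (TP + FP) = 38 / 52 = 0.7308
Recall = TP / (TP + FN) = 38 / 46 = 0.8261
F1 = 2 * P * R / (P + R)
= 2 * 0.7308 * 0.8261 / (0.7308 + 0.8261)
= 1.2074 / 1.5569
= 0.7755
As percentage: 77.6%

77.6


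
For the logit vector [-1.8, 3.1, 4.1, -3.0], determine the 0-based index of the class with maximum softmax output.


Softmax is a monotonic transformation, so it preserves the argmax.
We need to find the index of the maximum logit.
Index 0: -1.8
Index 1: 3.1
Index 2: 4.1
Index 3: -3.0
Maximum logit = 4.1 at index 2

2


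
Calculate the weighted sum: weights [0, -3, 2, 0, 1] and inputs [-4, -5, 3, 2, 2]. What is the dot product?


Element-wise products:
0 * -4 = 0
-3 * -5 = 15
2 * 3 = 6
0 * 2 = 0
1 * 2 = 2
Sum = 0 + 15 + 6 + 0 + 2
= 23

23


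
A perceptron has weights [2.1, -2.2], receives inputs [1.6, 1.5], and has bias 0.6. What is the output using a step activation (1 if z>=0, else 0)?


z = w . x + b
= 2.1*1.6 + -2.2*1.5 + 0.6
= 3.36 + -3.3 + 0.6
= 0.06 + 0.6
= 0.66
Since z = 0.66 >= 0, output = 1

1


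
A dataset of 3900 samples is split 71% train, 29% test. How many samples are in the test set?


Train samples = 3900 * 71% = 2769
Test samples = 3900 - 2769
= 1131

1131


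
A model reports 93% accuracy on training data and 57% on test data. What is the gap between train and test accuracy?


Gap = train_accuracy - test_accuracy
= 93 - 57
= 36%
This large gap strongly indicates overfitting.

36


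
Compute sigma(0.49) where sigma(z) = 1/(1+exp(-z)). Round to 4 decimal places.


sigmoid(z) = 1 / (1 + exp(-z))
exp(-(0.49)) = exp(-0.49) = 0.6126
1 + 0.6126 = 1.6126
1 / 1.6126 = 0.6201

0.6201


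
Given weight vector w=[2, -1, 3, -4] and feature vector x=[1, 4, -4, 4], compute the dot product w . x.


Element-wise products:
2 * 1 = 2
-1 * 4 = -4
3 * -4 = -12
-4 * 4 = -16
Sum = 2 + -4 + -12 + -16
= -30

-30


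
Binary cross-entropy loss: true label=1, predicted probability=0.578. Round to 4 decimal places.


For y=1: Loss = -log(p)
= -log(0.578)
= -(-0.5482)
= 0.5482

0.5482


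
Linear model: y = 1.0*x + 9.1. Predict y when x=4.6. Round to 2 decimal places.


y = 1.0 * 4.6 + (9.1)
= 4.6 + (9.1)
= 13.70

13.70


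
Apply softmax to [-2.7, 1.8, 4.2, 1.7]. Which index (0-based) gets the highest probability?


Softmax is a monotonic transformation, so it preserves the argmax.
We need to find the index of the maximum logit.
Index 0: -2.7
Index 1: 1.8
Index 2: 4.2
Index 3: 1.7
Maximum logit = 4.2 at index 2

2


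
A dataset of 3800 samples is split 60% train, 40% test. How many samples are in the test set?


Train samples = 3800 * 60% = 2280
Test samples = 3800 - 2280
= 1520

1520


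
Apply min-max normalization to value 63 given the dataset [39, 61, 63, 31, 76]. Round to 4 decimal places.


Min = 31, Max = 76
Range = 76 - 31 = 45
Scaled = (x - min) / (max - min)
= (63 - 31) / 45
= 32 / 45
= 0.7111

0.7111


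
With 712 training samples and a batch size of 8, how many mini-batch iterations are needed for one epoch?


Iterations per epoch = dataset_size / batch_size
= 712 / 8
= 89

89


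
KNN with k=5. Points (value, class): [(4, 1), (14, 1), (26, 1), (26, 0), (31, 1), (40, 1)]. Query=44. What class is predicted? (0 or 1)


Distances from query 44:
Point 40 (class 1): distance = 4
Point 31 (class 1): distance = 13
Point 26 (class 0): distance = 18
Point 26 (class 1): distance = 18
Point 14 (class 1): distance = 30
K=5 nearest neighbors: classes = [1, 1, 0, 1, 1]
Votes for class 1: 4 / 5
Majority vote => class 1

1


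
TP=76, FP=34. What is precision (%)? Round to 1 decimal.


Precision = TP / (TP + FP) * 100
= 76 / (76 + 34)
= 76 / 110
= 0.6909
= 69.1%

69.1


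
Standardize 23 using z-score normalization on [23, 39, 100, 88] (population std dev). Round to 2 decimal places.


Mean = (23 + 39 + 100 + 88) / 4 = 62.5
Variance = sum((x_i - mean)^2) / n = 1042.25
Std = sqrt(1042.25) = 32.2839
Z = (x - mean) / std
= (23 - 62.5) / 32.2839
= -39.5 / 32.2839
= -1.22

-1.22


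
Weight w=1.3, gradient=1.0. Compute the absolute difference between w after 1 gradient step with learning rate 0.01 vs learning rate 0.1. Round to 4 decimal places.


With lr=0.01: w_new = 1.3 - 0.01 * 1.0 = 1.29
With lr=0.1: w_new = 1.3 - 0.1 * 1.0 = 1.2
Absolute difference = |1.29 - 1.2|
= 0.0900

0.0900


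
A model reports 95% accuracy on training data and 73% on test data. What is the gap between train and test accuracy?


Gap = train_accuracy - test_accuracy
= 95 - 73
= 22%
This large gap strongly indicates overfitting.

22


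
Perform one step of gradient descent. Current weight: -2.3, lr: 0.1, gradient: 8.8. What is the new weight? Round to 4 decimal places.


w_new = w_old - lr * gradient
= -2.3 - 0.1 * 8.8
= -2.3 - (0.88)
= -3.1800

-3.1800


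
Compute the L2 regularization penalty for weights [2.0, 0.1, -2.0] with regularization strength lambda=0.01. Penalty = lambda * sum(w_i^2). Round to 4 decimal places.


Squaring each weight:
2.0^2 = 4.0
0.1^2 = 0.01
(-2.0)^2 = 4.0
Sum of squares = 8.01
Penalty = 0.01 * 8.01 = 0.0801

0.0801


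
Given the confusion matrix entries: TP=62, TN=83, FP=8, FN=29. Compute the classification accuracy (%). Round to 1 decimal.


Accuracy = (TP + TN) / (TP + TN + FP + FN) * 100
= (62 + 83) / (62 + 83 + 8 + 29)
= 145 / 182
= 0.7967
= 79.7%

79.7


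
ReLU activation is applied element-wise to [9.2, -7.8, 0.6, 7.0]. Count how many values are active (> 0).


ReLU(x) = max(0, x) for each element:
ReLU(9.2) = 9.2
ReLU(-7.8) = 0
ReLU(0.6) = 0.6
ReLU(7.0) = 7.0
Active neurons (>0): 3

3


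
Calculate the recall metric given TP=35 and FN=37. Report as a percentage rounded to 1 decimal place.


Recall = TP / (TP + FN) * 100
= 35 / (35 + 37)
= 35 / 72
= 0.4861
= 48.6%

48.6


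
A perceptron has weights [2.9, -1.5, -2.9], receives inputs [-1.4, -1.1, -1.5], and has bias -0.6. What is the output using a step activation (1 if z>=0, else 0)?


z = w . x + b
= 2.9*-1.4 + -1.5*-1.1 + -2.9*-1.5 + -0.6
= -4.06 + 1.65 + 4.35 + -0.6
= 1.94 + -0.6
= 1.34
Since z = 1.34 >= 0, output = 1

1


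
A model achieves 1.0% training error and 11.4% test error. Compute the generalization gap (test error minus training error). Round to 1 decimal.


Generalization gap = test_error - train_error
= 11.4 - 1.0
= 10.4%
A large gap suggests overfitting.

10.4


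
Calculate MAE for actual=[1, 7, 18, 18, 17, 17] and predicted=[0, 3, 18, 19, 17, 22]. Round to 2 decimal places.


Absolute errors: [1, 4, 0, 1, 0, 5]
Sum of absolute errors = 11
MAE = 11 / 6 = 1.83

1.83


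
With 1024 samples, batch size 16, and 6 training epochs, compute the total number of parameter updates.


Iterations per epoch = 1024 / 16 = 64
Total updates = iterations_per_epoch * epochs
= 64 * 6
= 384

384


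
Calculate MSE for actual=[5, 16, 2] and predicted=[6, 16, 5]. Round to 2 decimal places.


Differences: [-1, 0, -3]
Squared errors: [1, 0, 9]
Sum of squared errors = 10
MSE = 10 / 3 = 3.33

3.33


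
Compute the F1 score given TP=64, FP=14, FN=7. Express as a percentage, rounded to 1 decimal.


Precision = TP / (TP + FP) = 64 / 78 = 0.8205
Recall = TP / (TP + FN) = 64 / 71 = 0.9014
F1 = 2 * P * R / (P + R)
= 2 * 0.8205 * 0.9014 / (0.8205 + 0.9014)
= 1.4792 / 1.7219
= 0.8591
As percentage: 85.9%

85.9


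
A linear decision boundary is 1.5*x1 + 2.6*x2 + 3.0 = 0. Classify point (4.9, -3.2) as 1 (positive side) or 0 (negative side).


Compute 1.5 * 4.9 + 2.6 * -3.2 + 3.0
= 7.35 + -8.32 + 3.0
= 2.03
Since 2.03 >= 0, the point is on the positive side.

1


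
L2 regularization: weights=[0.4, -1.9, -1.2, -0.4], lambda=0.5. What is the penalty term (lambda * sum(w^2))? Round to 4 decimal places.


Squaring each weight:
0.4^2 = 0.16
(-1.9)^2 = 3.61
(-1.2)^2 = 1.44
(-0.4)^2 = 0.16
Sum of squares = 5.37
Penalty = 0.5 * 5.37 = 2.6850

2.6850


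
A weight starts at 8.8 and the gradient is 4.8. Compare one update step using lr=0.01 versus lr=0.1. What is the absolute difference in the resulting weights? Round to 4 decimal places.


With lr=0.01: w_new = 8.8 - 0.01 * 4.8 = 8.752
With lr=0.1: w_new = 8.8 - 0.1 * 4.8 = 8.32
Absolute difference = |8.752 - 8.32|
= 0.4320

0.4320


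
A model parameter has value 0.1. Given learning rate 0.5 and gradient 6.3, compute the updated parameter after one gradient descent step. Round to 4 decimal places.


w_new = w_old - lr * gradient
= 0.1 - 0.5 * 6.3
= 0.1 - (3.15)
= -3.0500

-3.0500


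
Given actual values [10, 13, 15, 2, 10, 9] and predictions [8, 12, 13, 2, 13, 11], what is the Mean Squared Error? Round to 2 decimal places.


Differences: [2, 1, 2, 0, -3, -2]
Squared errors: [4, 1, 4, 0, 9, 4]
Sum of squared errors = 22
MSE = 22 / 6 = 3.67

3.67


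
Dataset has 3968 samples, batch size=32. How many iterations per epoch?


Iterations per epoch = dataset_size / batch_size
= 3968 / 32
= 124

124


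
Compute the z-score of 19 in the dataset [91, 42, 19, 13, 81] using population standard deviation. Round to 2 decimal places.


Mean = (91 + 42 + 19 + 13 + 81) / 5 = 49.2
Variance = sum((x_i - mean)^2) / n = 1006.56
Std = sqrt(1006.56) = 31.7263
Z = (x - mean) / std
= (19 - 49.2) / 31.7263
= -30.2 / 31.7263
= -0.95

-0.95


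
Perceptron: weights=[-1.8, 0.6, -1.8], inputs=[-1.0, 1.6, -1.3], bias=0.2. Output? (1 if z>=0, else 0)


z = w . x + b
= -1.8*-1.0 + 0.6*1.6 + -1.8*-1.3 + 0.2
= 1.8 + 0.96 + 2.34 + 0.2
= 5.1 + 0.2
= 5.3
Since z = 5.3 >= 0, output = 1

1


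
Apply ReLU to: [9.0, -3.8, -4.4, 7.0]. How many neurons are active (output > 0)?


ReLU(x) = max(0, x) for each element:
ReLU(9.0) = 9.0
ReLU(-3.8) = 0
ReLU(-4.4) = 0
ReLU(7.0) = 7.0
Active neurons (>0): 2

2


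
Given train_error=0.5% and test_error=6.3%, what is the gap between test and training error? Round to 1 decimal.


Generalization gap = test_error - train_error
= 6.3 - 0.5
= 5.8%
A moderate gap.

5.8


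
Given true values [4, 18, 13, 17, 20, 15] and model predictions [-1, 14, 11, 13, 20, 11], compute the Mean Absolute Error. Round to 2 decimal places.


Absolute errors: [5, 4, 2, 4, 0, 4]
Sum of absolute errors = 19
MAE = 19 / 6 = 3.17

3.17


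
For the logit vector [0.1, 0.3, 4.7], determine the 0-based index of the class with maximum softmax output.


Softmax is a monotonic transformation, so it preserves the argmax.
We need to find the index of the maximum logit.
Index 0: 0.1
Index 1: 0.3
Index 2: 4.7
Maximum logit = 4.7 at index 2

2


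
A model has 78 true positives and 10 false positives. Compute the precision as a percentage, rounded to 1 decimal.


Precision = TP / (TP + FP) * 100
= 78 / (78 + 10)
= 78 / 88
= 0.8864
= 88.6%

88.6


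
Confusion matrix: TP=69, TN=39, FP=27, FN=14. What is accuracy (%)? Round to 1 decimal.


Accuracy = (TP + TN) / (TP + TN + FP + FN) * 100
= (69 + 39) / (69 + 39 + 27 + 14)
= 108 / 149
= 0.7248
= 72.5%

72.5


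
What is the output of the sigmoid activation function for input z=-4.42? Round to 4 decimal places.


sigmoid(z) = 1 / (1 + exp(-z))
exp(-(-4.42)) = exp(4.42) = 83.0963
1 + 83.0963 = 84.0963
1 / 84.0963 = 0.0119

0.0119


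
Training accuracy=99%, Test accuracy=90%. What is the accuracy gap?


Gap = train_accuracy - test_accuracy
= 99 - 90
= 9%
This moderate gap may indicate mild overfitting.

9


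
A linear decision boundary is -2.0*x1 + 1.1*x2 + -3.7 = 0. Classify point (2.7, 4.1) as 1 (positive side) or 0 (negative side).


Compute -2.0 * 2.7 + 1.1 * 4.1 + -3.7
= -5.4 + 4.51 + -3.7
= -4.59
Since -4.59 < 0, the point is on the negative side.

0


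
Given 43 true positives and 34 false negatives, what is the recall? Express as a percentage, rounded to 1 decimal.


Recall = TP / (TP + FN) * 100
= 43 / (43 + 34)
= 43 / 77
= 0.5584
= 55.8%

55.8


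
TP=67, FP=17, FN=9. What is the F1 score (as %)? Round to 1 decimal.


Precision = TP / (TP + FP) = 67 / 84 = 0.7976
Recall = TP / (TP + FN) = 67 / 76 = 0.8816
F1 = 2 * P * R / (P + R)
= 2 * 0.7976 * 0.8816 / (0.7976 + 0.8816)
= 1.4063 / 1.6792
= 0.8375
As percentage: 83.8%

83.8


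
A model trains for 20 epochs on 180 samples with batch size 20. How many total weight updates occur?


Iterations per epoch = 180 / 20 = 9
Total updates = iterations_per_epoch * epochs
= 9 * 20
= 180

180


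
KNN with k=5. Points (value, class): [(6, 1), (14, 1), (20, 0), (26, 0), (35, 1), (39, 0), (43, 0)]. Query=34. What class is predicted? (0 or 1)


Distances from query 34:
Point 35 (class 1): distance = 1
Point 39 (class 0): distance = 5
Point 26 (class 0): distance = 8
Point 43 (class 0): distance = 9
Point 20 (class 0): distance = 14
K=5 nearest neighbors: classes = [1, 0, 0, 0, 0]
Votes for class 1: 1 / 5
Majority vote => class 0

0


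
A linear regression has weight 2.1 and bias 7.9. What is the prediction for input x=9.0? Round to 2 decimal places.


y = 2.1 * 9.0 + (7.9)
= 18.9 + (7.9)
= 26.80

26.80


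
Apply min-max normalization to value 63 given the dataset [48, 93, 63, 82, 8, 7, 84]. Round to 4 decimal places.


Min = 7, Max = 93
Range = 93 - 7 = 86
Scaled = (x - min) / (max - min)
= (63 - 7) / 86
= 56 / 86
= 0.6512

0.6512


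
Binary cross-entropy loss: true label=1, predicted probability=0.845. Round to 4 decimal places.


For y=1: Loss = -log(p)
= -log(0.845)
= -(-0.1684)
= 0.1684

0.1684


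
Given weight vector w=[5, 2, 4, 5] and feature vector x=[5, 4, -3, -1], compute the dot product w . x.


Element-wise products:
5 * 5 = 25
2 * 4 = 8
4 * -3 = -12
5 * -1 = -5
Sum = 25 + 8 + -12 + -5
= 16

16


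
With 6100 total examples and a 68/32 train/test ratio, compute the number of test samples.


Train samples = 6100 * 68% = 4148
Test samples = 6100 - 4148
= 1952

1952


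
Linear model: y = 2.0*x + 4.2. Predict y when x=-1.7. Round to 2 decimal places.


y = 2.0 * -1.7 + (4.2)
= -3.4 + (4.2)
= 0.80

0.80


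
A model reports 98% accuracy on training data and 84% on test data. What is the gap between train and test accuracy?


Gap = train_accuracy - test_accuracy
= 98 - 84
= 14%
This gap suggests the model is overfitting.

14


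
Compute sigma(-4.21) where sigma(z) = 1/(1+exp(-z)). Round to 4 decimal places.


sigmoid(z) = 1 / (1 + exp(-z))
exp(-(-4.21)) = exp(4.21) = 67.3565
1 + 67.3565 = 68.3565
1 / 68.3565 = 0.0146

0.0146


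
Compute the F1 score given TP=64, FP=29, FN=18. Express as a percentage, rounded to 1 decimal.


Precision = TP / (TP + FP) = 64 / 93 = 0.6882
Recall = TP / (TP + FN) = 64 / 82 = 0.7805
F1 = 2 * P * R / (P + R)
= 2 * 0.6882 * 0.7805 / (0.6882 + 0.7805)
= 1.0742 / 1.4687
= 0.7314
As percentage: 73.1%

73.1


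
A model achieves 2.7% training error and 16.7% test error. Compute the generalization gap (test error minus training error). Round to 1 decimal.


Generalization gap = test_error - train_error
= 16.7 - 2.7
= 14.0%
A large gap suggests overfitting.

14.0


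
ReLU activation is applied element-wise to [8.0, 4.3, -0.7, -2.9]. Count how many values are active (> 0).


ReLU(x) = max(0, x) for each element:
ReLU(8.0) = 8.0
ReLU(4.3) = 4.3
ReLU(-0.7) = 0
ReLU(-2.9) = 0
Active neurons (>0): 2

2


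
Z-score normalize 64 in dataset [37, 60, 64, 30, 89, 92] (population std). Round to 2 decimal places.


Mean = (37 + 60 + 64 + 30 + 89 + 92) / 6 = 62.0
Variance = sum((x_i - mean)^2) / n = 547.6667
Std = sqrt(547.6667) = 23.4023
Z = (x - mean) / std
= (64 - 62.0) / 23.4023
= 2.0 / 23.4023
= 0.09

0.09


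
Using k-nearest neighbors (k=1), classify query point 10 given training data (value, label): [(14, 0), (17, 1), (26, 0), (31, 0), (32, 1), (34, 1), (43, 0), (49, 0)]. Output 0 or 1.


Distances from query 10:
Point 14 (class 0): distance = 4
K=1 nearest neighbors: classes = [0]
Votes for class 1: 0 / 1
Majority vote => class 0

0


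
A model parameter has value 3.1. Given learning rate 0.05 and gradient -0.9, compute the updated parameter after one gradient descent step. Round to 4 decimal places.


w_new = w_old - lr * gradient
= 3.1 - 0.05 * -0.9
= 3.1 - (-0.045)
= 3.1450

3.1450


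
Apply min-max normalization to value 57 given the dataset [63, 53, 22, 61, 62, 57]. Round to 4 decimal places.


Min = 22, Max = 63
Range = 63 - 22 = 41
Scaled = (x - min) / (max - min)
= (57 - 22) / 41
= 35 / 41
= 0.8537

0.8537


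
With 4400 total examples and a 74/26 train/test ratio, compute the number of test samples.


Train samples = 4400 * 74% = 3256
Test samples = 4400 - 3256
= 1144

1144


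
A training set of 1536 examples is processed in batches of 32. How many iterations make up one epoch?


Iterations per epoch = dataset_size / batch_size
= 1536 / 32
= 48

48


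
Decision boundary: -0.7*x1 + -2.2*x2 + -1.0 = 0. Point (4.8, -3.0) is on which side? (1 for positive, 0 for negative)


Compute -0.7 * 4.8 + -2.2 * -3.0 + -1.0
= -3.36 + 6.6 + -1.0
= 2.24
Since 2.24 >= 0, the point is on the positive side.

1


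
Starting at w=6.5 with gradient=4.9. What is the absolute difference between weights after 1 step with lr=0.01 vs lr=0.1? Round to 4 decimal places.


With lr=0.01: w_new = 6.5 - 0.01 * 4.9 = 6.451
With lr=0.1: w_new = 6.5 - 0.1 * 4.9 = 6.01
Absolute difference = |6.451 - 6.01|
= 0.4410

0.4410


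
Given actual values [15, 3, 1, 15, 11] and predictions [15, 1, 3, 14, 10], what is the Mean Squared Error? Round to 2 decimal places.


Differences: [0, 2, -2, 1, 1]
Squared errors: [0, 4, 4, 1, 1]
Sum of squared errors = 10
MSE = 10 / 5 = 2.00

2.00


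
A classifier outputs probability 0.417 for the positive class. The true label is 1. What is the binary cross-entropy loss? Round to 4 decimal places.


For y=1: Loss = -log(p)
= -log(0.417)
= -(-0.8747)
= 0.8747

0.8747


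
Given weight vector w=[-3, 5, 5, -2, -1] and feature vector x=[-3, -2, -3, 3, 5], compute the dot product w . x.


Element-wise products:
-3 * -3 = 9
5 * -2 = -10
5 * -3 = -15
-2 * 3 = -6
-1 * 5 = -5
Sum = 9 + -10 + -15 + -6 + -5
= -27

-27


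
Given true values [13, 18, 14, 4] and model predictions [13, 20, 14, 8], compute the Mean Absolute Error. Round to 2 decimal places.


Absolute errors: [0, 2, 0, 4]
Sum of absolute errors = 6
MAE = 6 / 4 = 1.50

1.50


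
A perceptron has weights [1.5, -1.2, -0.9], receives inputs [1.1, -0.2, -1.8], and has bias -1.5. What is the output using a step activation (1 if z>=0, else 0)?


z = w . x + b
= 1.5*1.1 + -1.2*-0.2 + -0.9*-1.8 + -1.5
= 1.65 + 0.24 + 1.62 + -1.5
= 3.51 + -1.5
= 2.01
Since z = 2.01 >= 0, output = 1

1


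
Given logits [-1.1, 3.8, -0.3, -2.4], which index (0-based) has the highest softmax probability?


Softmax is a monotonic transformation, so it preserves the argmax.
We need to find the index of the maximum logit.
Index 0: -1.1
Index 1: 3.8
Index 2: -0.3
Index 3: -2.4
Maximum logit = 3.8 at index 1

1


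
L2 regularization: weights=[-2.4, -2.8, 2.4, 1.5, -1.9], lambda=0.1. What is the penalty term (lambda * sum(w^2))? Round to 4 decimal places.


Squaring each weight:
(-2.4)^2 = 5.76
(-2.8)^2 = 7.84
2.4^2 = 5.76
1.5^2 = 2.25
(-1.9)^2 = 3.61
Sum of squares = 25.22
Penalty = 0.1 * 25.22 = 2.5220

2.5220


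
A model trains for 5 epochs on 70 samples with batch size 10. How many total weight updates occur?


Iterations per epoch = 70 / 10 = 7
Total updates = iterations_per_epoch * epochs
= 7 * 5
= 35

35


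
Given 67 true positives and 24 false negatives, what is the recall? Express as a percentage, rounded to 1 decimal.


Recall = TP / (TP + FN) * 100
= 67 / (67 + 24)
= 67 / 91
= 0.7363
= 73.6%

73.6


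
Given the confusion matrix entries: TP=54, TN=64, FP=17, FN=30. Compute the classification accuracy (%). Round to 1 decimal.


Accuracy = (TP + TN) / (TP + TN + FP + FN) * 100
= (54 + 64) / (54 + 64 + 17 + 30)
= 118 / 165
= 0.7152
= 71.5%

71.5


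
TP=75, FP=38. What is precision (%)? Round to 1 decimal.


Precision = TP / (TP + FP) * 100
= 75 / (75 + 38)
= 75 / 113
= 0.6637
= 66.4%

66.4


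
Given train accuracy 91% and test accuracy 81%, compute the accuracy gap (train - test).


Gap = train_accuracy - test_accuracy
= 91 - 81
= 10%
This moderate gap may indicate mild overfitting.

10


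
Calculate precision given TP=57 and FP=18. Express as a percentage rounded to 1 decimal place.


Precision = TP / (TP + FP) * 100
= 57 / (57 + 18)
= 57 / 75
= 0.76
= 76.0%

76.0


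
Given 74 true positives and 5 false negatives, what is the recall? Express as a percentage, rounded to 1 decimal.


Recall = TP / (TP + FN) * 100
= 74 / (74 + 5)
= 74 / 79
= 0.9367
= 93.7%

93.7


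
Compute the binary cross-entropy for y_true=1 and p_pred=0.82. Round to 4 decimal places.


For y=1: Loss = -log(p)
= -log(0.82)
= -(-0.1985)
= 0.1985

0.1985


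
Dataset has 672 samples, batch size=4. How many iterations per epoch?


Iterations per epoch = dataset_size / batch_size
= 672 / 4
= 168

168


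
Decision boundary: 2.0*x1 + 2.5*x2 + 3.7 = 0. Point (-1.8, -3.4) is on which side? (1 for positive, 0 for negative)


Compute 2.0 * -1.8 + 2.5 * -3.4 + 3.7
= -3.6 + -8.5 + 3.7
= -8.4
Since -8.4 < 0, the point is on the negative side.

0


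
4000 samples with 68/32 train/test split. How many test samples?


Train samples = 4000 * 68% = 2720
Test samples = 4000 - 2720
= 1280

1280


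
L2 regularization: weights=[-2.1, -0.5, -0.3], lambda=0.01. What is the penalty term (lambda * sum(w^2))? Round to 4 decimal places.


Squaring each weight:
(-2.1)^2 = 4.41
(-0.5)^2 = 0.25
(-0.3)^2 = 0.09
Sum of squares = 4.75
Penalty = 0.01 * 4.75 = 0.0475

0.0475


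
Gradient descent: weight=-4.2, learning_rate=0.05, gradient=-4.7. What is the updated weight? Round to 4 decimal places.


w_new = w_old - lr * gradient
= -4.2 - 0.05 * -4.7
= -4.2 - (-0.235)
= -3.9650

-3.9650


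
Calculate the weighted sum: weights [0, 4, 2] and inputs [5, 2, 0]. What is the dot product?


Element-wise products:
0 * 5 = 0
4 * 2 = 8
2 * 0 = 0
Sum = 0 + 8 + 0
= 8

8


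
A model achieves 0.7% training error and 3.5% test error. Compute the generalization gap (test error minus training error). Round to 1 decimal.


Generalization gap = test_error - train_error
= 3.5 - 0.7
= 2.8%
A moderate gap.

2.8


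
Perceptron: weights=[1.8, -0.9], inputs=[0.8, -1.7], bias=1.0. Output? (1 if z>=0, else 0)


z = w . x + b
= 1.8*0.8 + -0.9*-1.7 + 1.0
= 1.44 + 1.53 + 1.0
= 2.97 + 1.0
= 3.97
Since z = 3.97 >= 0, output = 1

1


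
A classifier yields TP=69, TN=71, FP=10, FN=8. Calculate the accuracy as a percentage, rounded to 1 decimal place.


Accuracy = (TP + TN) / (TP + TN + FP + FN) * 100
= (69 + 71) / (69 + 71 + 10 + 8)
= 140 / 158
= 0.8861
= 88.6%

88.6


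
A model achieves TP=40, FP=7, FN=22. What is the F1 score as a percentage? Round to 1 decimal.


Precision = TP / (TP + FP) = 40 / 47 = 0.8511
Recall = TP / (TP + FN) = 40 / 62 = 0.6452
F1 = 2 * P * R / (P + R)
= 2 * 0.8511 * 0.6452 / (0.8511 + 0.6452)
= 1.0981 / 1.4962
= 0.7339
As percentage: 73.4%

73.4


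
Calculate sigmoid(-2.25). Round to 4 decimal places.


sigmoid(z) = 1 / (1 + exp(-z))
exp(-(-2.25)) = exp(2.25) = 9.4877
1 + 9.4877 = 10.4877
1 / 10.4877 = 0.0953

0.0953


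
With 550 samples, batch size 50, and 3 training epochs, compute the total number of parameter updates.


Iterations per epoch = 550 / 50 = 11
Total updates = iterations_per_epoch * epochs
= 11 * 3
= 33

33


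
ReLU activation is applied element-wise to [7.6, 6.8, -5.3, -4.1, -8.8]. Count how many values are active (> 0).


ReLU(x) = max(0, x) for each element:
ReLU(7.6) = 7.6
ReLU(6.8) = 6.8
ReLU(-5.3) = 0
ReLU(-4.1) = 0
ReLU(-8.8) = 0
Active neurons (>0): 2

2


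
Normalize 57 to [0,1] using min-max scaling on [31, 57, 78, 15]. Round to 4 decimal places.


Min = 15, Max = 78
Range = 78 - 15 = 63
Scaled = (x - min) / (max - min)
= (57 - 15) / 63
= 42 / 63
= 0.6667

0.6667


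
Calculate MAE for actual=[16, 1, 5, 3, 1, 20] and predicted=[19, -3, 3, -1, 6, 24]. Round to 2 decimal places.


Absolute errors: [3, 4, 2, 4, 5, 4]
Sum of absolute errors = 22
MAE = 22 / 6 = 3.67

3.67


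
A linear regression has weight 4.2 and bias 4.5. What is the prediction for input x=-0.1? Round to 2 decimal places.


y = 4.2 * -0.1 + (4.5)
= -0.42 + (4.5)
= 4.08

4.08


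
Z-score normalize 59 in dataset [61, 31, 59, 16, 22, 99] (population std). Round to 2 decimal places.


Mean = (61 + 31 + 59 + 16 + 22 + 99) / 6 = 48.0
Variance = sum((x_i - mean)^2) / n = 813.3333
Std = sqrt(813.3333) = 28.519
Z = (x - mean) / std
= (59 - 48.0) / 28.519
= 11.0 / 28.519
= 0.39

0.39


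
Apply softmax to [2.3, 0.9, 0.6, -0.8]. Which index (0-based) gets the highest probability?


Softmax is a monotonic transformation, so it preserves the argmax.
We need to find the index of the maximum logit.
Index 0: 2.3
Index 1: 0.9
Index 2: 0.6
Index 3: -0.8
Maximum logit = 2.3 at index 0

0


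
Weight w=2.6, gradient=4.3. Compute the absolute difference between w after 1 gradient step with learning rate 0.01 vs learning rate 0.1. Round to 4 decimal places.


With lr=0.01: w_new = 2.6 - 0.01 * 4.3 = 2.557
With lr=0.1: w_new = 2.6 - 0.1 * 4.3 = 2.17
Absolute difference = |2.557 - 2.17|
= 0.3870

0.3870


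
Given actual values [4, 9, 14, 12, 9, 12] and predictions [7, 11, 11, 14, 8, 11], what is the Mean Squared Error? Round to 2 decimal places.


Differences: [-3, -2, 3, -2, 1, 1]
Squared errors: [9, 4, 9, 4, 1, 1]
Sum of squared errors = 28
MSE = 28 / 6 = 4.67

4.67


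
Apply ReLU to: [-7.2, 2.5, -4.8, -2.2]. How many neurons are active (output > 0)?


ReLU(x) = max(0, x) for each element:
ReLU(-7.2) = 0
ReLU(2.5) = 2.5
ReLU(-4.8) = 0
ReLU(-2.2) = 0
Active neurons (>0): 1

1


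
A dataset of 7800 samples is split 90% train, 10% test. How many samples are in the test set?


Train samples = 7800 * 90% = 7020
Test samples = 7800 - 7020
= 780

780


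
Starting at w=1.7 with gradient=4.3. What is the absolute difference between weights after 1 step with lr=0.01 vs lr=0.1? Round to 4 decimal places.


With lr=0.01: w_new = 1.7 - 0.01 * 4.3 = 1.657
With lr=0.1: w_new = 1.7 - 0.1 * 4.3 = 1.27
Absolute difference = |1.657 - 1.27|
= 0.3870

0.3870


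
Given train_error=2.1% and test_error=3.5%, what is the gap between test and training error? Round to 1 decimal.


Generalization gap = test_error - train_error
= 3.5 - 2.1
= 1.4%
A small gap suggests good generalization.

1.4


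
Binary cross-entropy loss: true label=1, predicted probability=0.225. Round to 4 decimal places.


For y=1: Loss = -log(p)
= -log(0.225)
= -(-1.4917)
= 1.4917

1.4917


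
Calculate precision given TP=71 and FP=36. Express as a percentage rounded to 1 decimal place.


Precision = TP / (TP + FP) * 100
= 71 / (71 + 36)
= 71 / 107
= 0.6636
= 66.4%

66.4


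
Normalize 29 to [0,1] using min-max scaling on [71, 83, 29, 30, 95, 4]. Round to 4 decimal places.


Min = 4, Max = 95
Range = 95 - 4 = 91
Scaled = (x - min) / (max - min)
= (29 - 4) / 91
= 25 / 91
= 0.2747

0.2747


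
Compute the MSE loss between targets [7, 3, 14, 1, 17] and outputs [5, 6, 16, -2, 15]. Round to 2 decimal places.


Differences: [2, -3, -2, 3, 2]
Squared errors: [4, 9, 4, 9, 4]
Sum of squared errors = 30
MSE = 30 / 5 = 6.00

6.00


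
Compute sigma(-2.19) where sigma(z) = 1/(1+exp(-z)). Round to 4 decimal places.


sigmoid(z) = 1 / (1 + exp(-z))
exp(-(-2.19)) = exp(2.19) = 8.9352
1 + 8.9352 = 9.9352
1 / 9.9352 = 0.1007

0.1007


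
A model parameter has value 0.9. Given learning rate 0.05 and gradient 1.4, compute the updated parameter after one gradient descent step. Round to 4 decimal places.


w_new = w_old - lr * gradient
= 0.9 - 0.05 * 1.4
= 0.9 - (0.07)
= 0.8300

0.8300


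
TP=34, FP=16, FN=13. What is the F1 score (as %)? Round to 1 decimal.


Precision = TP / (TP + FP) = 34 / 50 = 0.68
Recall = TP / (TP + FN) = 34 / 47 = 0.7234
F1 = 2 * P * R / (P + R)
= 2 * 0.68 * 0.7234 / (0.68 + 0.7234)
= 0.9838 / 1.4034
= 0.701
As percentage: 70.1%

70.1


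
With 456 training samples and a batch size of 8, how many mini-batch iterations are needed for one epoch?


Iterations per epoch = dataset_size / batch_size
= 456 / 8
= 57

57


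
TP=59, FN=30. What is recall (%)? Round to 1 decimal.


Recall = TP / (TP + FN) * 100
= 59 / (59 + 30)
= 59 / 89
= 0.6629
= 66.3%

66.3


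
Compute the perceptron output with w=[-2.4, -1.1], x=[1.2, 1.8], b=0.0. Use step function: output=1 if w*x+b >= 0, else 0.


z = w . x + b
= -2.4*1.2 + -1.1*1.8 + 0.0
= -2.88 + -1.98 + 0.0
= -4.86 + 0.0
= -4.86
Since z = -4.86 < 0, output = 0

0


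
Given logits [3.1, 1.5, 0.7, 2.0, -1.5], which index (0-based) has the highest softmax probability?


Softmax is a monotonic transformation, so it preserves the argmax.
We need to find the index of the maximum logit.
Index 0: 3.1
Index 1: 1.5
Index 2: 0.7
Index 3: 2.0
Index 4: -1.5
Maximum logit = 3.1 at index 0

0


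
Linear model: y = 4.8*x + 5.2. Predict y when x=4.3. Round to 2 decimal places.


y = 4.8 * 4.3 + (5.2)
= 20.64 + (5.2)
= 25.84

25.84


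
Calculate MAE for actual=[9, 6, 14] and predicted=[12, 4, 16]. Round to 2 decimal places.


Absolute errors: [3, 2, 2]
Sum of absolute errors = 7
MAE = 7 / 3 = 2.33

2.33


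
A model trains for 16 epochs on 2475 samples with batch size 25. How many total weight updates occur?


Iterations per epoch = 2475 / 25 = 99
Total updates = iterations_per_epoch * epochs
= 99 * 16
= 1584

1584


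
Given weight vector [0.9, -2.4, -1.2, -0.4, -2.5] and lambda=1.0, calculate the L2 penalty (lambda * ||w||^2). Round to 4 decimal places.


Squaring each weight:
0.9^2 = 0.81
(-2.4)^2 = 5.76
(-1.2)^2 = 1.44
(-0.4)^2 = 0.16
(-2.5)^2 = 6.25
Sum of squares = 14.42
Penalty = 1.0 * 14.42 = 14.4200

14.4200


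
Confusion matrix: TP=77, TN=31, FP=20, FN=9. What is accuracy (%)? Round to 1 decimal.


Accuracy = (TP + TN) / (TP + TN + FP + FN) * 100
= (77 + 31) / (77 + 31 + 20 + 9)
= 108 / 137
= 0.7883
= 78.8%

78.8


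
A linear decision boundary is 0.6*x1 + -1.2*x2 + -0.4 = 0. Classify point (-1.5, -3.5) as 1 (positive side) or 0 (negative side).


Compute 0.6 * -1.5 + -1.2 * -3.5 + -0.4
= -0.9 + 4.2 + -0.4
= 2.9
Since 2.9 >= 0, the point is on the positive side.

1


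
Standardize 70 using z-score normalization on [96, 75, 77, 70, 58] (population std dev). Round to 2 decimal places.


Mean = (96 + 75 + 77 + 70 + 58) / 5 = 75.2
Variance = sum((x_i - mean)^2) / n = 151.76
Std = sqrt(151.76) = 12.3191
Z = (x - mean) / std
= (70 - 75.2) / 12.3191
= -5.2 / 12.3191
= -0.42

-0.42


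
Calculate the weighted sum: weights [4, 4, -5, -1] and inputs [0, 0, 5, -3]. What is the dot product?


Element-wise products:
4 * 0 = 0
4 * 0 = 0
-5 * 5 = -25
-1 * -3 = 3
Sum = 0 + 0 + -25 + 3
= -22

-22


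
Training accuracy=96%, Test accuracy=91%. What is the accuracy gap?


Gap = train_accuracy - test_accuracy
= 96 - 91
= 5%
This moderate gap may indicate mild overfitting.

5


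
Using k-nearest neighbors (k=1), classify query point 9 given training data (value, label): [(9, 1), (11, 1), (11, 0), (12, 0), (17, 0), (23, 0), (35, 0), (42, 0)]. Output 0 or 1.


Distances from query 9:
Point 9 (class 1): distance = 0
K=1 nearest neighbors: classes = [1]
Votes for class 1: 1 / 1
Majority vote => class 1

1


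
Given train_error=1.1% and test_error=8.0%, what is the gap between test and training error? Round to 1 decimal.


Generalization gap = test_error - train_error
= 8.0 - 1.1
= 6.9%
A moderate gap.

6.9


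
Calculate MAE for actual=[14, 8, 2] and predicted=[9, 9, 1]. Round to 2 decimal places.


Absolute errors: [5, 1, 1]
Sum of absolute errors = 7
MAE = 7 / 3 = 2.33

2.33


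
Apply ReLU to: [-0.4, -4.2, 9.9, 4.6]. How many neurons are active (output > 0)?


ReLU(x) = max(0, x) for each element:
ReLU(-0.4) = 0
ReLU(-4.2) = 0
ReLU(9.9) = 9.9
ReLU(4.6) = 4.6
Active neurons (>0): 2

2


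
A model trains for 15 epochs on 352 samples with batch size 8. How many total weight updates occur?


Iterations per epoch = 352 / 8 = 44
Total updates = iterations_per_epoch * epochs
= 44 * 15
= 660

660


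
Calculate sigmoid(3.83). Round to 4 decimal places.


sigmoid(z) = 1 / (1 + exp(-z))
exp(-(3.83)) = exp(-3.83) = 0.0217
1 + 0.0217 = 1.0217
1 / 1.0217 = 0.9788

0.9788


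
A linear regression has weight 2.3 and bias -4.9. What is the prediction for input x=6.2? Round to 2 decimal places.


y = 2.3 * 6.2 + (-4.9)
= 14.26 + (-4.9)
= 9.36

9.36


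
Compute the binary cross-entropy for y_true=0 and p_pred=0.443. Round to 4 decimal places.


For y=0: Loss = -log(1-p)
= -log(1 - 0.443)
= -log(0.557)
= -(-0.5852)
= 0.5852

0.5852
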